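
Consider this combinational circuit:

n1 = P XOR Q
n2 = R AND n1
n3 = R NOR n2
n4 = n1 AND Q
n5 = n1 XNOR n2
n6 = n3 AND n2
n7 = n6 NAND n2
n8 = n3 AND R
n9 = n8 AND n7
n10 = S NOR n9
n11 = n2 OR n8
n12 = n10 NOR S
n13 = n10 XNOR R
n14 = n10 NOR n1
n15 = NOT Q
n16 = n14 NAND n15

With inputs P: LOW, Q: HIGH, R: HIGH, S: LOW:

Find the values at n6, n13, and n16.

n6 = LOW, n13 = HIGH, n16 = HIGH

n1 = P XOR Q = LOW XOR HIGH = HIGH
n2 = R AND n1 = HIGH AND HIGH = HIGH
n3 = R NOR n2 = HIGH NOR HIGH = LOW
n6 = n3 AND n2 = LOW AND HIGH = LOW
n7 = n6 NAND n2 = LOW NAND HIGH = HIGH
n8 = n3 AND R = LOW AND HIGH = LOW
n9 = n8 AND n7 = LOW AND HIGH = LOW
n10 = S NOR n9 = LOW NOR LOW = HIGH
n13 = n10 XNOR R = HIGH XNOR HIGH = HIGH
n14 = n10 NOR n1 = HIGH NOR HIGH = LOW
n15 = NOT Q = NOT HIGH = LOW
n16 = n14 NAND n15 = LOW NAND LOW = HIGH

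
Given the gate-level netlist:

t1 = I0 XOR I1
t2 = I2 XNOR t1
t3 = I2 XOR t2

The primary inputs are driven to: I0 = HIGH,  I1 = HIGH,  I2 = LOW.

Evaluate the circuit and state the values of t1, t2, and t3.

t1 = I0 XOR I1 = HIGH XOR HIGH = LOW
t2 = I2 XNOR t1 = LOW XNOR LOW = HIGH
t3 = I2 XOR t2 = LOW XOR HIGH = HIGH

t1 = LOW, t2 = HIGH, t3 = HIGH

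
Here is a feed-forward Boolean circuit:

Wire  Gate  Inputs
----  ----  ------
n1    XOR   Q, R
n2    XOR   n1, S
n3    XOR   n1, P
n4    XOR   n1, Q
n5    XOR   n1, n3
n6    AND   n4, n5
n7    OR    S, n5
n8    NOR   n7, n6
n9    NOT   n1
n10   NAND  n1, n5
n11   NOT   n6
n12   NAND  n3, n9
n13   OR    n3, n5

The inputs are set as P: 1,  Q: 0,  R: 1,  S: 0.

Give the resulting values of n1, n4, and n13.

n1 = Q XOR R = 0 XOR 1 = 1
n3 = n1 XOR P = 1 XOR 1 = 0
n4 = n1 XOR Q = 1 XOR 0 = 1
n5 = n1 XOR n3 = 1 XOR 0 = 1
n13 = n3 OR n5 = 0 OR 1 = 1

n1 = 1, n4 = 1, n13 = 1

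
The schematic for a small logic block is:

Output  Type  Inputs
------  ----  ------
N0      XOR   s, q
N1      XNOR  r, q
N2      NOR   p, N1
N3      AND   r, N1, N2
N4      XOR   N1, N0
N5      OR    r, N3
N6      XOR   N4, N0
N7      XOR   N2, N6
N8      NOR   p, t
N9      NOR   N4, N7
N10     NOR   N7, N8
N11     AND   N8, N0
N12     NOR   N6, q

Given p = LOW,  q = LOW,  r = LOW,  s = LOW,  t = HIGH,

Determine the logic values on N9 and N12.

N0 = s XOR q = LOW XOR LOW = LOW
N1 = r XNOR q = LOW XNOR LOW = HIGH
N2 = p NOR N1 = LOW NOR HIGH = LOW
N4 = N1 XOR N0 = HIGH XOR LOW = HIGH
N6 = N4 XOR N0 = HIGH XOR LOW = HIGH
N7 = N2 XOR N6 = LOW XOR HIGH = HIGH
N9 = N4 NOR N7 = HIGH NOR HIGH = LOW
N12 = N6 NOR q = HIGH NOR LOW = LOW

N9 = LOW; N12 = LOW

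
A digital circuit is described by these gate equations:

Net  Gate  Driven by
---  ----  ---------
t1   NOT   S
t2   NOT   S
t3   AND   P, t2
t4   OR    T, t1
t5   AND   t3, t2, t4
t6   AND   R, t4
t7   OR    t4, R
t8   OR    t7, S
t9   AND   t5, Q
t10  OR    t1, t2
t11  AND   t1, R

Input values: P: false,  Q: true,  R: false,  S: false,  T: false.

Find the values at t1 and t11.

t1 = NOT S = NOT false = true
t11 = t1 AND R = true AND false = false

t1 = true  t11 = false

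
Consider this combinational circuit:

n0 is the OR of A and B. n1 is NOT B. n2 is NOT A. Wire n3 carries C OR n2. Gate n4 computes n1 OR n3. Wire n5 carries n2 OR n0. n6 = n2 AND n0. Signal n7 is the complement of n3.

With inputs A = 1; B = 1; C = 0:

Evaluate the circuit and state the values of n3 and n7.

n2 = NOT A = NOT 1 = 0
n3 = C OR n2 = 0 OR 0 = 0
n7 = NOT n3 = NOT 0 = 1

n3 = 0  n7 = 1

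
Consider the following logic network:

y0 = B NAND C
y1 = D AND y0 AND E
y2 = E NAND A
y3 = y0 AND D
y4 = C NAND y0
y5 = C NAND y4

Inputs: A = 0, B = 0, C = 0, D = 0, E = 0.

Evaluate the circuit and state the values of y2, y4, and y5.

y0 = B NAND C = 0 NAND 0 = 1
y2 = E NAND A = 0 NAND 0 = 1
y4 = C NAND y0 = 0 NAND 1 = 1
y5 = C NAND y4 = 0 NAND 1 = 1

y2 = 1, y4 = 1, y5 = 1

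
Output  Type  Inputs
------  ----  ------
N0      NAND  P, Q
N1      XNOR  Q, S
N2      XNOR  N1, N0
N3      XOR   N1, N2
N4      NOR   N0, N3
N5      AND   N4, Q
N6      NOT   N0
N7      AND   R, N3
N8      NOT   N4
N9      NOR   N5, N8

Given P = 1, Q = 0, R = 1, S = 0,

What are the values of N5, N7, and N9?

N0 = P NAND Q = 1 NAND 0 = 1
N1 = Q XNOR S = 0 XNOR 0 = 1
N2 = N1 XNOR N0 = 1 XNOR 1 = 1
N3 = N1 XOR N2 = 1 XOR 1 = 0
N4 = N0 NOR N3 = 1 NOR 0 = 0
N5 = N4 AND Q = 0 AND 0 = 0
N7 = R AND N3 = 1 AND 0 = 0
N8 = NOT N4 = NOT 0 = 1
N9 = N5 NOR N8 = 0 NOR 1 = 0

N5 = 0  N7 = 0  N9 = 0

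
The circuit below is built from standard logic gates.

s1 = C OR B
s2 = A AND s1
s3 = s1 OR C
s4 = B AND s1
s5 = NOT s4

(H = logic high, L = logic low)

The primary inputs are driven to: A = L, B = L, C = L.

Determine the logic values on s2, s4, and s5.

s2 = L, s4 = L, s5 = H

s1 = C OR B = L OR L = L
s2 = A AND s1 = L AND L = L
s4 = B AND s1 = L AND L = L
s5 = NOT s4 = NOT L = H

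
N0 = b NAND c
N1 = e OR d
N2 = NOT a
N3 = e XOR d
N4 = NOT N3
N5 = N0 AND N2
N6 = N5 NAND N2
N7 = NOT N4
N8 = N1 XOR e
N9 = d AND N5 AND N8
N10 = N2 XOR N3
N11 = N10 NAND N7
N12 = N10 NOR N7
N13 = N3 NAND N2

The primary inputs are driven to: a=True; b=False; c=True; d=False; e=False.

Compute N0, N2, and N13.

N0 = b NAND c = False NAND True = True
N2 = NOT a = NOT True = False
N3 = e XOR d = False XOR False = False
N13 = N3 NAND N2 = False NAND False = True

N0 = True; N2 = False; N13 = True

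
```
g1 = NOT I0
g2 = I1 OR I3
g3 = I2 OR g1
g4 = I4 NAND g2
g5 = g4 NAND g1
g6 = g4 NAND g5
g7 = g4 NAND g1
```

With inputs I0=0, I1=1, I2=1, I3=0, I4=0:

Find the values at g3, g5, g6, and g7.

g1 = NOT I0 = NOT 0 = 1
g2 = I1 OR I3 = 1 OR 0 = 1
g3 = I2 OR g1 = 1 OR 1 = 1
g4 = I4 NAND g2 = 0 NAND 1 = 1
g5 = g4 NAND g1 = 1 NAND 1 = 0
g6 = g4 NAND g5 = 1 NAND 0 = 1
g7 = g4 NAND g1 = 1 NAND 1 = 0

g3 = 1, g5 = 0, g6 = 1, g7 = 0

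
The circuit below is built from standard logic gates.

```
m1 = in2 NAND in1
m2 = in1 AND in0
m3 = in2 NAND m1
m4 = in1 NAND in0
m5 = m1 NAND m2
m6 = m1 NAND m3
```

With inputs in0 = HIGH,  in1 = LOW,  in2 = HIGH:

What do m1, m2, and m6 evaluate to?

m1 = HIGH, m2 = LOW, m6 = HIGH

m1 = in2 NAND in1 = HIGH NAND LOW = HIGH
m2 = in1 AND in0 = LOW AND HIGH = LOW
m3 = in2 NAND m1 = HIGH NAND HIGH = LOW
m6 = m1 NAND m3 = HIGH NAND LOW = HIGH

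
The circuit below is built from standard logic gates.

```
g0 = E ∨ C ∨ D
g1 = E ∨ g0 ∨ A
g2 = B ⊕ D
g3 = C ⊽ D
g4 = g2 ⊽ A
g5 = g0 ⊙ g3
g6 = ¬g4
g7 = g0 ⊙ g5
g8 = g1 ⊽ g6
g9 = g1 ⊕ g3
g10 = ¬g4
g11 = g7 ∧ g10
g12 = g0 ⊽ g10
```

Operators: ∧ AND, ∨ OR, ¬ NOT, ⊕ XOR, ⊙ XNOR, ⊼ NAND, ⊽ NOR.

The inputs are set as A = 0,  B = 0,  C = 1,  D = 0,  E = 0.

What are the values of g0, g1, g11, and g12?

g0 = 1, g1 = 1, g11 = 0, g12 = 0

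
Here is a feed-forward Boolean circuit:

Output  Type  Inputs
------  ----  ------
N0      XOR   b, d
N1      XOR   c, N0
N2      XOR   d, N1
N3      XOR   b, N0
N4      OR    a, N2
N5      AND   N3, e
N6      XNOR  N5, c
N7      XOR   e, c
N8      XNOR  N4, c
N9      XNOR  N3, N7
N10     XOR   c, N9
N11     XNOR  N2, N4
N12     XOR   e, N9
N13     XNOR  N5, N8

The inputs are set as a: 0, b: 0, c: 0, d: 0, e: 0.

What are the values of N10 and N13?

N0 = b XOR d = 0 XOR 0 = 0
N1 = c XOR N0 = 0 XOR 0 = 0
N2 = d XOR N1 = 0 XOR 0 = 0
N3 = b XOR N0 = 0 XOR 0 = 0
N4 = a OR N2 = 0 OR 0 = 0
N5 = N3 AND e = 0 AND 0 = 0
N7 = e XOR c = 0 XOR 0 = 0
N8 = N4 XNOR c = 0 XNOR 0 = 1
N9 = N3 XNOR N7 = 0 XNOR 0 = 1
N10 = c XOR N9 = 0 XOR 1 = 1
N13 = N5 XNOR N8 = 0 XNOR 1 = 0

N10 = 1, N13 = 0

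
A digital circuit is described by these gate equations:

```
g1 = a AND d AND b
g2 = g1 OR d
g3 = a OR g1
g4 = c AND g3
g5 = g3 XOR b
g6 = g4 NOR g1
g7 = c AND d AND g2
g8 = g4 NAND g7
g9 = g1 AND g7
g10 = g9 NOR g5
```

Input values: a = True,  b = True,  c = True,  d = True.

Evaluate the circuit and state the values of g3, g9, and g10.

g1 = a AND d AND b = True AND True AND True = True
g2 = g1 OR d = True OR True = True
g3 = a OR g1 = True OR True = True
g5 = g3 XOR b = True XOR True = False
g7 = c AND d AND g2 = True AND True AND True = True
g9 = g1 AND g7 = True AND True = True
g10 = g9 NOR g5 = True NOR False = False

g3 = True; g9 = True; g10 = False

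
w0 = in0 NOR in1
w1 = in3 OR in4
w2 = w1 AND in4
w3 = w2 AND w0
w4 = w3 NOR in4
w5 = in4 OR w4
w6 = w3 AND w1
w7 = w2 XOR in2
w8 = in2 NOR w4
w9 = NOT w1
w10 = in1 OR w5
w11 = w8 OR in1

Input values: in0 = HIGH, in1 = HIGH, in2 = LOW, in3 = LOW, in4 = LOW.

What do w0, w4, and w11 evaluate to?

w0 = in0 NOR in1 = HIGH NOR HIGH = LOW
w1 = in3 OR in4 = LOW OR LOW = LOW
w2 = w1 AND in4 = LOW AND LOW = LOW
w3 = w2 AND w0 = LOW AND LOW = LOW
w4 = w3 NOR in4 = LOW NOR LOW = HIGH
w8 = in2 NOR w4 = LOW NOR HIGH = LOW
w11 = w8 OR in1 = LOW OR HIGH = HIGH

w0 = LOW, w4 = HIGH, w11 = HIGH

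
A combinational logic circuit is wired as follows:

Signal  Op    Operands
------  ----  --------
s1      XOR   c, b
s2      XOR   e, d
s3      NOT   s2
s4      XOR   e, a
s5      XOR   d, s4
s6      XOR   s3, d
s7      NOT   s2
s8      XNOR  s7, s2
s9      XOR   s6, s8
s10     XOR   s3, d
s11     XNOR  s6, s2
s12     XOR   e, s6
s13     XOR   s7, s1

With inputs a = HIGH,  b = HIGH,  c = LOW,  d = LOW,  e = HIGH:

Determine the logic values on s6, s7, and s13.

s6 = LOW; s7 = LOW; s13 = HIGH

s1 = c XOR b = LOW XOR HIGH = HIGH
s2 = e XOR d = HIGH XOR LOW = HIGH
s3 = NOT s2 = NOT HIGH = LOW
s6 = s3 XOR d = LOW XOR LOW = LOW
s7 = NOT s2 = NOT HIGH = LOW
s13 = s7 XOR s1 = LOW XOR HIGH = HIGH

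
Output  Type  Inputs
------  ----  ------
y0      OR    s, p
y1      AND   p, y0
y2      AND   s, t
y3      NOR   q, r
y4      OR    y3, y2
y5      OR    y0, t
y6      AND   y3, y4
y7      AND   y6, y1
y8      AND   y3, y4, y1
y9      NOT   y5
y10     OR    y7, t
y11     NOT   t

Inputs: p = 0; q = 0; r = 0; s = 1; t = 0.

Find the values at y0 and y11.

y0 = 1  y11 = 1

y0 = s OR p = 1 OR 0 = 1
y11 = NOT t = NOT 0 = 1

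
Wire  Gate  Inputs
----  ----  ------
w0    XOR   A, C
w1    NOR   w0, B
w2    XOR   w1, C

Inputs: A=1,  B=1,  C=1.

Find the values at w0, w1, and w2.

w0 = 0, w1 = 0, w2 = 1

w0 = A XOR C = 1 XOR 1 = 0
w1 = w0 NOR B = 0 NOR 1 = 0
w2 = w1 XOR C = 0 XOR 1 = 1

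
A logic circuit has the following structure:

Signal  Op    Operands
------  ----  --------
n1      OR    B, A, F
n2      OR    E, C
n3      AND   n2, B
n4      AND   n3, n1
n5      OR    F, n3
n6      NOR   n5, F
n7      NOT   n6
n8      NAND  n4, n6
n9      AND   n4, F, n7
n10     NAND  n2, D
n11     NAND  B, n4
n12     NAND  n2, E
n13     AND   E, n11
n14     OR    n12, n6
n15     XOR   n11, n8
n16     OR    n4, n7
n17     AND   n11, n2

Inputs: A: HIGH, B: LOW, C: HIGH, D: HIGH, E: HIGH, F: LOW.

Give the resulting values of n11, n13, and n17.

n11 = HIGH  n13 = HIGH  n17 = HIGH

n1 = B OR A OR F = LOW OR HIGH OR LOW = HIGH
n2 = E OR C = HIGH OR HIGH = HIGH
n3 = n2 AND B = HIGH AND LOW = LOW
n4 = n3 AND n1 = LOW AND HIGH = LOW
n11 = B NAND n4 = LOW NAND LOW = HIGH
n13 = E AND n11 = HIGH AND HIGH = HIGH
n17 = n11 AND n2 = HIGH AND HIGH = HIGH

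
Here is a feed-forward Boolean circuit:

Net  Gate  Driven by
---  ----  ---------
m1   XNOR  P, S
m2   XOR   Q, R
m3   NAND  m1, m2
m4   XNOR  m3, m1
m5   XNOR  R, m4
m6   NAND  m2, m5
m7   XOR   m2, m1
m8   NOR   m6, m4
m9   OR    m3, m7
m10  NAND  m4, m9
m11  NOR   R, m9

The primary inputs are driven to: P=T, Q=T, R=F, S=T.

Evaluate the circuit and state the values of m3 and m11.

m3 = F, m11 = T

m1 = P XNOR S = T XNOR T = T
m2 = Q XOR R = T XOR F = T
m3 = m1 NAND m2 = T NAND T = F
m7 = m2 XOR m1 = T XOR T = F
m9 = m3 OR m7 = F OR F = F
m11 = R NOR m9 = F NOR F = T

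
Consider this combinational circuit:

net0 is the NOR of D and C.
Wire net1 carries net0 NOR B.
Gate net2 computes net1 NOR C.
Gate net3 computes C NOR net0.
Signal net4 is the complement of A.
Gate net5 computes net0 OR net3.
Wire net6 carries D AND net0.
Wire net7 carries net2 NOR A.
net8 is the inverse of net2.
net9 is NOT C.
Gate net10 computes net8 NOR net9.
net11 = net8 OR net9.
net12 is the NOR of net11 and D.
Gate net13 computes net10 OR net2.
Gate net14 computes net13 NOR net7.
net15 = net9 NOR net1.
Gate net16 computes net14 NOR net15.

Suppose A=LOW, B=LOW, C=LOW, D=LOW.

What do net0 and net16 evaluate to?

net0 = HIGH, net16 = HIGH

net0 = D NOR C = LOW NOR LOW = HIGH
net1 = net0 NOR B = HIGH NOR LOW = LOW
net2 = net1 NOR C = LOW NOR LOW = HIGH
net7 = net2 NOR A = HIGH NOR LOW = LOW
net8 = NOT net2 = NOT HIGH = LOW
net9 = NOT C = NOT LOW = HIGH
net10 = net8 NOR net9 = LOW NOR HIGH = LOW
net13 = net10 OR net2 = LOW OR HIGH = HIGH
net14 = net13 NOR net7 = HIGH NOR LOW = LOW
net15 = net9 NOR net1 = HIGH NOR LOW = LOW
net16 = net14 NOR net15 = LOW NOR LOW = HIGH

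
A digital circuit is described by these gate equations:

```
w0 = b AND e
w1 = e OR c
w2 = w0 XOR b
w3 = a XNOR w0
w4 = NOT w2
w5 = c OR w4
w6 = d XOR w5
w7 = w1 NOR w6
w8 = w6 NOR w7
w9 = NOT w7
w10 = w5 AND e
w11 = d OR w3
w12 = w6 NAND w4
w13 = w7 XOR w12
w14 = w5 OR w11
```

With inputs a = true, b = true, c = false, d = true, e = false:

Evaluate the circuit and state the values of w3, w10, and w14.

w3 = false, w10 = false, w14 = true

w0 = b AND e = true AND false = false
w2 = w0 XOR b = false XOR true = true
w3 = a XNOR w0 = true XNOR false = false
w4 = NOT w2 = NOT true = false
w5 = c OR w4 = false OR false = false
w10 = w5 AND e = false AND false = false
w11 = d OR w3 = true OR false = true
w14 = w5 OR w11 = false OR true = true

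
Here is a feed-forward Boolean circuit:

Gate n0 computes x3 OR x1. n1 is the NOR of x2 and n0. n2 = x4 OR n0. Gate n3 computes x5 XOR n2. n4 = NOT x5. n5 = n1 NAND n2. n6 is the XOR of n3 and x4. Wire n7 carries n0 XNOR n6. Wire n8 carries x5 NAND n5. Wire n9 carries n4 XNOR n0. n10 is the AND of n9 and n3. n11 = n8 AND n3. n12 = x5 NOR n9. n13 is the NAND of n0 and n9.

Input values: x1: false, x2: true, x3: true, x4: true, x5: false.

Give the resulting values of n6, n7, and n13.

n6 = false  n7 = false  n13 = false

n0 = x3 OR x1 = true OR false = true
n2 = x4 OR n0 = true OR true = true
n3 = x5 XOR n2 = false XOR true = true
n4 = NOT x5 = NOT false = true
n6 = n3 XOR x4 = true XOR true = false
n7 = n0 XNOR n6 = true XNOR false = false
n9 = n4 XNOR n0 = true XNOR true = true
n13 = n0 NAND n9 = true NAND true = false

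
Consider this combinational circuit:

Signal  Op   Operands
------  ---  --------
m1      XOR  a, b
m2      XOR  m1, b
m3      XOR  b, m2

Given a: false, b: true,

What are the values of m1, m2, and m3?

m1 = true; m2 = false; m3 = true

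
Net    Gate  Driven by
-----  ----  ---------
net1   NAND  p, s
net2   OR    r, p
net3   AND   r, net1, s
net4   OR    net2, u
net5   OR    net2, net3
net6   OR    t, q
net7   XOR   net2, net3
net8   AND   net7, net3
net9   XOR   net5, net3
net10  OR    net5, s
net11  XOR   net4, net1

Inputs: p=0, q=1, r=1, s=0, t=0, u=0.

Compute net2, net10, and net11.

net2 = 1, net10 = 1, net11 = 0

net1 = p NAND s = 0 NAND 0 = 1
net2 = r OR p = 1 OR 0 = 1
net3 = r AND net1 AND s = 1 AND 1 AND 0 = 0
net4 = net2 OR u = 1 OR 0 = 1
net5 = net2 OR net3 = 1 OR 0 = 1
net10 = net5 OR s = 1 OR 0 = 1
net11 = net4 XOR net1 = 1 XOR 1 = 0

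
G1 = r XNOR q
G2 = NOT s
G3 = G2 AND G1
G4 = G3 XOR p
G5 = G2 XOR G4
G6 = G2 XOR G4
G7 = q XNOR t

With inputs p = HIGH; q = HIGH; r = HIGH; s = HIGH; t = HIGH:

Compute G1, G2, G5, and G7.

G1 = r XNOR q = HIGH XNOR HIGH = HIGH
G2 = NOT s = NOT HIGH = LOW
G3 = G2 AND G1 = LOW AND HIGH = LOW
G4 = G3 XOR p = LOW XOR HIGH = HIGH
G5 = G2 XOR G4 = LOW XOR HIGH = HIGH
G7 = q XNOR t = HIGH XNOR HIGH = HIGH

G1 = HIGH  G2 = LOW  G5 = HIGH  G7 = HIGH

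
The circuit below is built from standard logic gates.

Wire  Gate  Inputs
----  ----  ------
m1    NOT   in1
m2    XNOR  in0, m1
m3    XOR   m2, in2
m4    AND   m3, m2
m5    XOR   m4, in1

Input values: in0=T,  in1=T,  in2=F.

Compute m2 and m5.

m2 = F; m5 = T

m1 = NOT in1 = NOT T = F
m2 = in0 XNOR m1 = T XNOR F = F
m3 = m2 XOR in2 = F XOR F = F
m4 = m3 AND m2 = F AND F = F
m5 = m4 XOR in1 = F XOR T = T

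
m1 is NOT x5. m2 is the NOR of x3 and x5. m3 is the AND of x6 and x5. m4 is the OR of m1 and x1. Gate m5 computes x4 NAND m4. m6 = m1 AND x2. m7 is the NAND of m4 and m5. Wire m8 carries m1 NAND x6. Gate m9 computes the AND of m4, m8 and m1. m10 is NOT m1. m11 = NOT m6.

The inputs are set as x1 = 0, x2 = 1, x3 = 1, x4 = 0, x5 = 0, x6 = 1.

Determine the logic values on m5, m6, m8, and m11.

m1 = NOT x5 = NOT 0 = 1
m4 = m1 OR x1 = 1 OR 0 = 1
m5 = x4 NAND m4 = 0 NAND 1 = 1
m6 = m1 AND x2 = 1 AND 1 = 1
m8 = m1 NAND x6 = 1 NAND 1 = 0
m11 = NOT m6 = NOT 1 = 0

m5 = 1, m6 = 1, m8 = 0, m11 = 0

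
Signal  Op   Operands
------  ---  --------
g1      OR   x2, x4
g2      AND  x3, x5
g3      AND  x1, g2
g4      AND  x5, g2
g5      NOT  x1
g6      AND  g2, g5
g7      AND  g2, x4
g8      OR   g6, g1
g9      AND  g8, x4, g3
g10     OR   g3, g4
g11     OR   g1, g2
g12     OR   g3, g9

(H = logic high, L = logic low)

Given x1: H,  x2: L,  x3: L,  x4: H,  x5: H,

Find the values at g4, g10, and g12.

g4 = L, g10 = L, g12 = L

g1 = x2 OR x4 = L OR H = H
g2 = x3 AND x5 = L AND H = L
g3 = x1 AND g2 = H AND L = L
g4 = x5 AND g2 = H AND L = L
g5 = NOT x1 = NOT H = L
g6 = g2 AND g5 = L AND L = L
g8 = g6 OR g1 = L OR H = H
g9 = g8 AND x4 AND g3 = H AND H AND L = L
g10 = g3 OR g4 = L OR L = L
g12 = g3 OR g9 = L OR L = L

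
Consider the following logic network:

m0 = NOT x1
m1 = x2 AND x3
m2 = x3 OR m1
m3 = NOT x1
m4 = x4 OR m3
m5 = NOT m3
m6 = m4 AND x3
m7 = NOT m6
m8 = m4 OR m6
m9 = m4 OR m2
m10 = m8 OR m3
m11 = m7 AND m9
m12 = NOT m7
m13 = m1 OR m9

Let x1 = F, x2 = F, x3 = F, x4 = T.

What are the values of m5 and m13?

m5 = F, m13 = T

m1 = x2 AND x3 = F AND F = F
m2 = x3 OR m1 = F OR F = F
m3 = NOT x1 = NOT F = T
m4 = x4 OR m3 = T OR T = T
m5 = NOT m3 = NOT T = F
m9 = m4 OR m2 = T OR F = T
m13 = m1 OR m9 = F OR T = T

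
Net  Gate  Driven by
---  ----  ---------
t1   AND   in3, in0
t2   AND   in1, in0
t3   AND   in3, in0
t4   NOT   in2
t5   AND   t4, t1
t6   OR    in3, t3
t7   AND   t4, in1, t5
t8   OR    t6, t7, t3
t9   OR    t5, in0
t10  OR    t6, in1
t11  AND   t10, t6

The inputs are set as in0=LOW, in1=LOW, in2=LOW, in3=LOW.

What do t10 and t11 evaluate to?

t10 = LOW; t11 = LOW

t3 = in3 AND in0 = LOW AND LOW = LOW
t6 = in3 OR t3 = LOW OR LOW = LOW
t10 = t6 OR in1 = LOW OR LOW = LOW
t11 = t10 AND t6 = LOW AND LOW = LOW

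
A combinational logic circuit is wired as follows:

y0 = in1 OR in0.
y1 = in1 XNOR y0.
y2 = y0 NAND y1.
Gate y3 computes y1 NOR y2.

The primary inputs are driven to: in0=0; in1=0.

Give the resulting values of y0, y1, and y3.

y0 = in1 OR in0 = 0 OR 0 = 0
y1 = in1 XNOR y0 = 0 XNOR 0 = 1
y2 = y0 NAND y1 = 0 NAND 1 = 1
y3 = y1 NOR y2 = 1 NOR 1 = 0

y0 = 0, y1 = 1, y3 = 0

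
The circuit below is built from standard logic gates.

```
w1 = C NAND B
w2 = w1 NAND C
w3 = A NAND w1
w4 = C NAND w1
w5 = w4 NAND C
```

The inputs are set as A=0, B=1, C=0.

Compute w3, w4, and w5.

w1 = C NAND B = 0 NAND 1 = 1
w3 = A NAND w1 = 0 NAND 1 = 1
w4 = C NAND w1 = 0 NAND 1 = 1
w5 = w4 NAND C = 1 NAND 0 = 1

w3 = 1, w4 = 1, w5 = 1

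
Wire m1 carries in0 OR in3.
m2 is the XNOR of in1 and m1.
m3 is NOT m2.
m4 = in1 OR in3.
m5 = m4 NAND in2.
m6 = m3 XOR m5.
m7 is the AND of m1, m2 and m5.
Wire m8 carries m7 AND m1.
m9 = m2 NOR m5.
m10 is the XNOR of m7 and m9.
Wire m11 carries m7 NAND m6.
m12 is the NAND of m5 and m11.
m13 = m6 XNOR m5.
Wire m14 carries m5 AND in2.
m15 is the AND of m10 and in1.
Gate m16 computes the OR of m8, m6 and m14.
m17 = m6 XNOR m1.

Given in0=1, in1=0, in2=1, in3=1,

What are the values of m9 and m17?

m1 = in0 OR in3 = 1 OR 1 = 1
m2 = in1 XNOR m1 = 0 XNOR 1 = 0
m3 = NOT m2 = NOT 0 = 1
m4 = in1 OR in3 = 0 OR 1 = 1
m5 = m4 NAND in2 = 1 NAND 1 = 0
m6 = m3 XOR m5 = 1 XOR 0 = 1
m9 = m2 NOR m5 = 0 NOR 0 = 1
m17 = m6 XNOR m1 = 1 XNOR 1 = 1

m9 = 1, m17 = 1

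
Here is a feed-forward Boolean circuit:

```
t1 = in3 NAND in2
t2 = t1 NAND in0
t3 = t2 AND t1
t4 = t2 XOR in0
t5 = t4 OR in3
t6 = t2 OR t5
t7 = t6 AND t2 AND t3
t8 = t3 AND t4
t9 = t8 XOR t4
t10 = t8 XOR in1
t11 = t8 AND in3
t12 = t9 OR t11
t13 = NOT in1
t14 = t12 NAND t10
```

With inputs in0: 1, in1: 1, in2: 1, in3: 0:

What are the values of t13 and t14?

t13 = 0  t14 = 0

t1 = in3 NAND in2 = 0 NAND 1 = 1
t2 = t1 NAND in0 = 1 NAND 1 = 0
t3 = t2 AND t1 = 0 AND 1 = 0
t4 = t2 XOR in0 = 0 XOR 1 = 1
t8 = t3 AND t4 = 0 AND 1 = 0
t9 = t8 XOR t4 = 0 XOR 1 = 1
t10 = t8 XOR in1 = 0 XOR 1 = 1
t11 = t8 AND in3 = 0 AND 0 = 0
t12 = t9 OR t11 = 1 OR 0 = 1
t13 = NOT in1 = NOT 1 = 0
t14 = t12 NAND t10 = 1 NAND 1 = 0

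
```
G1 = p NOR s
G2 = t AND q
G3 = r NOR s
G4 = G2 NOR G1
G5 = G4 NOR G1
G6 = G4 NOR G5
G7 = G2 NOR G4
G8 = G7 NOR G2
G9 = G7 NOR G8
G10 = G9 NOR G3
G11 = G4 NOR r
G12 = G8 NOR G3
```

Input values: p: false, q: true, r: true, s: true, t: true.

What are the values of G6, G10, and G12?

G1 = p NOR s = false NOR true = false
G2 = t AND q = true AND true = true
G3 = r NOR s = true NOR true = false
G4 = G2 NOR G1 = true NOR false = false
G5 = G4 NOR G1 = false NOR false = true
G6 = G4 NOR G5 = false NOR true = false
G7 = G2 NOR G4 = true NOR false = false
G8 = G7 NOR G2 = false NOR true = false
G9 = G7 NOR G8 = false NOR false = true
G10 = G9 NOR G3 = true NOR false = false
G12 = G8 NOR G3 = false NOR false = true

G6 = false  G10 = false  G12 = true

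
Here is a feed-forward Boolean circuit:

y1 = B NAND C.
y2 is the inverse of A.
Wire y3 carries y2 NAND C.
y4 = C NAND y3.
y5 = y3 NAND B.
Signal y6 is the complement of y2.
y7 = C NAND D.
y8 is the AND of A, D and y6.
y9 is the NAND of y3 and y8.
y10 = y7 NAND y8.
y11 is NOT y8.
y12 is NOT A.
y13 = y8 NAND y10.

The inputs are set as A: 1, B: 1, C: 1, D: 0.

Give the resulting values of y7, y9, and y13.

y7 = 1; y9 = 1; y13 = 1

y2 = NOT A = NOT 1 = 0
y3 = y2 NAND C = 0 NAND 1 = 1
y6 = NOT y2 = NOT 0 = 1
y7 = C NAND D = 1 NAND 0 = 1
y8 = A AND D AND y6 = 1 AND 0 AND 1 = 0
y9 = y3 NAND y8 = 1 NAND 0 = 1
y10 = y7 NAND y8 = 1 NAND 0 = 1
y13 = y8 NAND y10 = 0 NAND 1 = 1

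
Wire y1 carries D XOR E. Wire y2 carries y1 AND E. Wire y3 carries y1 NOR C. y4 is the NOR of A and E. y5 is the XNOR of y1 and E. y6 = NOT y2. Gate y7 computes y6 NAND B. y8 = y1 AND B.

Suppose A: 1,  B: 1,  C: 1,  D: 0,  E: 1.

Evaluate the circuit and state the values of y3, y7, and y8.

y3 = 0, y7 = 1, y8 = 1

y1 = D XOR E = 0 XOR 1 = 1
y2 = y1 AND E = 1 AND 1 = 1
y3 = y1 NOR C = 1 NOR 1 = 0
y6 = NOT y2 = NOT 1 = 0
y7 = y6 NAND B = 0 NAND 1 = 1
y8 = y1 AND B = 1 AND 1 = 1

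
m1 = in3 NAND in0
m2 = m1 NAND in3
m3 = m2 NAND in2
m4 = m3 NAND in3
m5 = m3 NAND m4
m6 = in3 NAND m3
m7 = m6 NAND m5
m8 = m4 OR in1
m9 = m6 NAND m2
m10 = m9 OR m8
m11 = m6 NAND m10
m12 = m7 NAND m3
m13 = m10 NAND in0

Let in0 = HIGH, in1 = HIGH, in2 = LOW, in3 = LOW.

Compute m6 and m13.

m6 = HIGH  m13 = LOW

m1 = in3 NAND in0 = LOW NAND HIGH = HIGH
m2 = m1 NAND in3 = HIGH NAND LOW = HIGH
m3 = m2 NAND in2 = HIGH NAND LOW = HIGH
m4 = m3 NAND in3 = HIGH NAND LOW = HIGH
m6 = in3 NAND m3 = LOW NAND HIGH = HIGH
m8 = m4 OR in1 = HIGH OR HIGH = HIGH
m9 = m6 NAND m2 = HIGH NAND HIGH = LOW
m10 = m9 OR m8 = LOW OR HIGH = HIGH
m13 = m10 NAND in0 = HIGH NAND HIGH = LOW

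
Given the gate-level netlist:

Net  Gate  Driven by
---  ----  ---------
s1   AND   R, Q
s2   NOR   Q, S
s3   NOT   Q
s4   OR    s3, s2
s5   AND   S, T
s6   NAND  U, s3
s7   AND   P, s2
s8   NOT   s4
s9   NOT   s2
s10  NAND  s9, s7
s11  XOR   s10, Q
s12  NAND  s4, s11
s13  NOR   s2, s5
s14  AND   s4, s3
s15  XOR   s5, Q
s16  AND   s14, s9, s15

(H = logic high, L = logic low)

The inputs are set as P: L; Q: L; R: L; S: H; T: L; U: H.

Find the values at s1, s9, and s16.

s1 = R AND Q = L AND L = L
s2 = Q NOR S = L NOR H = L
s3 = NOT Q = NOT L = H
s4 = s3 OR s2 = H OR L = H
s5 = S AND T = H AND L = L
s9 = NOT s2 = NOT L = H
s14 = s4 AND s3 = H AND H = H
s15 = s5 XOR Q = L XOR L = L
s16 = s14 AND s9 AND s15 = H AND H AND L = L

s1 = L; s9 = H; s16 = L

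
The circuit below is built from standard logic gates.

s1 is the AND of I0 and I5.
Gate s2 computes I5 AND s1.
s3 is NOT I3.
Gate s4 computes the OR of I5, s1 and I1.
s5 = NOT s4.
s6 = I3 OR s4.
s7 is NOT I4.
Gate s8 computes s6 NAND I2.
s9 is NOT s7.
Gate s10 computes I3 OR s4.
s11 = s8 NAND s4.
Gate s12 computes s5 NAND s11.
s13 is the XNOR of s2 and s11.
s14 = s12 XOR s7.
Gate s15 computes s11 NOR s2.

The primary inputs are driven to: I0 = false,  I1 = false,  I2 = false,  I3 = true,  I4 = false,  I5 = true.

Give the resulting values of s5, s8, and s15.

s1 = I0 AND I5 = false AND true = false
s2 = I5 AND s1 = true AND false = false
s4 = I5 OR s1 OR I1 = true OR false OR false = true
s5 = NOT s4 = NOT true = false
s6 = I3 OR s4 = true OR true = true
s8 = s6 NAND I2 = true NAND false = true
s11 = s8 NAND s4 = true NAND true = false
s15 = s11 NOR s2 = false NOR false = true

s5 = false; s8 = true; s15 = true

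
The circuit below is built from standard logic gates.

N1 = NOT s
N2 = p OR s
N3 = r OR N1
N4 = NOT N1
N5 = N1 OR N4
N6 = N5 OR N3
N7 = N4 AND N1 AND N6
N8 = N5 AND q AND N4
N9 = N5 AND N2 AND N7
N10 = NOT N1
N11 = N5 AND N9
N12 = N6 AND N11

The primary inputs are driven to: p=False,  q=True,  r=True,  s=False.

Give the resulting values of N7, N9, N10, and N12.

N7 = False  N9 = False  N10 = False  N12 = False

N1 = NOT s = NOT False = True
N2 = p OR s = False OR False = False
N3 = r OR N1 = True OR True = True
N4 = NOT N1 = NOT True = False
N5 = N1 OR N4 = True OR False = True
N6 = N5 OR N3 = True OR True = True
N7 = N4 AND N1 AND N6 = False AND True AND True = False
N9 = N5 AND N2 AND N7 = True AND False AND False = False
N10 = NOT N1 = NOT True = False
N11 = N5 AND N9 = True AND False = False
N12 = N6 AND N11 = True AND False = False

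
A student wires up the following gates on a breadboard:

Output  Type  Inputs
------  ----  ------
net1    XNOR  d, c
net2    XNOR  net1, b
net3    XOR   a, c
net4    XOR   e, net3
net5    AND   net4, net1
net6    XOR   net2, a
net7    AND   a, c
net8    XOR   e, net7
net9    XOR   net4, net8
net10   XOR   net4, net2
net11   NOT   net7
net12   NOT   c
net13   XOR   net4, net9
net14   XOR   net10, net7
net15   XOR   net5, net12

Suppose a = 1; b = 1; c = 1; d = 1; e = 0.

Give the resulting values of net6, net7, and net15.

net6 = 0  net7 = 1  net15 = 0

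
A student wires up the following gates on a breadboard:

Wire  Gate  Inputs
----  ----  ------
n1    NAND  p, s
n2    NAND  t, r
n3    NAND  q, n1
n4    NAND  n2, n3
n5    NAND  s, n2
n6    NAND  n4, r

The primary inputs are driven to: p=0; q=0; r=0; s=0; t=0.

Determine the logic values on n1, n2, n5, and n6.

n1 = p NAND s = 0 NAND 0 = 1
n2 = t NAND r = 0 NAND 0 = 1
n3 = q NAND n1 = 0 NAND 1 = 1
n4 = n2 NAND n3 = 1 NAND 1 = 0
n5 = s NAND n2 = 0 NAND 1 = 1
n6 = n4 NAND r = 0 NAND 0 = 1

n1 = 1, n2 = 1, n5 = 1, n6 = 1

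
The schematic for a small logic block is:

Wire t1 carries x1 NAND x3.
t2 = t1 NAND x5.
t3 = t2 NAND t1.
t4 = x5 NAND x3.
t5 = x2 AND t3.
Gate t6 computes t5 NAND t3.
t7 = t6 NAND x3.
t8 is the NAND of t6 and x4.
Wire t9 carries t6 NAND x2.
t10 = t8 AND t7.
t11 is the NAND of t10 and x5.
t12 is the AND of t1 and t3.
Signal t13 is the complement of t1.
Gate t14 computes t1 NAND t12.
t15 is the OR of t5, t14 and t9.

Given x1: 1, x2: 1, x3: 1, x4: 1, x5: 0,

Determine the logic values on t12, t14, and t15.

t1 = x1 NAND x3 = 1 NAND 1 = 0
t2 = t1 NAND x5 = 0 NAND 0 = 1
t3 = t2 NAND t1 = 1 NAND 0 = 1
t5 = x2 AND t3 = 1 AND 1 = 1
t6 = t5 NAND t3 = 1 NAND 1 = 0
t9 = t6 NAND x2 = 0 NAND 1 = 1
t12 = t1 AND t3 = 0 AND 1 = 0
t14 = t1 NAND t12 = 0 NAND 0 = 1
t15 = t5 OR t14 OR t9 = 1 OR 1 OR 1 = 1

t12 = 0, t14 = 1, t15 = 1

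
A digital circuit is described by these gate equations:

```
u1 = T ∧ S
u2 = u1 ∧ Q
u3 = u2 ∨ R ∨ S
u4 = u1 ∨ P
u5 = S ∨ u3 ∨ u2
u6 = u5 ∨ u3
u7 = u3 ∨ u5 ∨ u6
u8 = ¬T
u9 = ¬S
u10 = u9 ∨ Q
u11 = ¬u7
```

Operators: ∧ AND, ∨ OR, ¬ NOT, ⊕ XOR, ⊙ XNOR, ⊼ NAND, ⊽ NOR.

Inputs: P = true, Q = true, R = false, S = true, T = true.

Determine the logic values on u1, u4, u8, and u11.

u1 = true, u4 = true, u8 = false, u11 = false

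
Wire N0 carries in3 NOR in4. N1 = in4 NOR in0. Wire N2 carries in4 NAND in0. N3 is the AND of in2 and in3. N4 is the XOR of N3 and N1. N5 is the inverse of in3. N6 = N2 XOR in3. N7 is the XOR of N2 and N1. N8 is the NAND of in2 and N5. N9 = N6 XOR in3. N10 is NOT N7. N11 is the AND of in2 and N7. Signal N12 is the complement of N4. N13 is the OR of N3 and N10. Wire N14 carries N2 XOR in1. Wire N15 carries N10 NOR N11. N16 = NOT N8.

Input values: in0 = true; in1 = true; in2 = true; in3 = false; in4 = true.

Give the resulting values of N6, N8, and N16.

N6 = false, N8 = false, N16 = true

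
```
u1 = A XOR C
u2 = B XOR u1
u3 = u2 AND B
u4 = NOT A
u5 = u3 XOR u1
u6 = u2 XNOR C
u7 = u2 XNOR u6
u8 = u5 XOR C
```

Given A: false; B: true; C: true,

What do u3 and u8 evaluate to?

u1 = A XOR C = false XOR true = true
u2 = B XOR u1 = true XOR true = false
u3 = u2 AND B = false AND true = false
u5 = u3 XOR u1 = false XOR true = true
u8 = u5 XOR C = true XOR true = false

u3 = false, u8 = false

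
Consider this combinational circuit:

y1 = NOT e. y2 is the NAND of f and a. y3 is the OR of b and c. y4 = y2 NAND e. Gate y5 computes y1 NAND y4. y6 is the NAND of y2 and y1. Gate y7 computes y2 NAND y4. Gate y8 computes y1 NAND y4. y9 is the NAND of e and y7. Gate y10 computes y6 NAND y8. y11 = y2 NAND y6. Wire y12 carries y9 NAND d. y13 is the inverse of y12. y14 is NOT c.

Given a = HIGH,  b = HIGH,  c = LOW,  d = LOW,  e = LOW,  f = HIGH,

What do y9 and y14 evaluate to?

y9 = HIGH  y14 = HIGH

y2 = f NAND a = HIGH NAND HIGH = LOW
y4 = y2 NAND e = LOW NAND LOW = HIGH
y7 = y2 NAND y4 = LOW NAND HIGH = HIGH
y9 = e NAND y7 = LOW NAND HIGH = HIGH
y14 = NOT c = NOT LOW = HIGH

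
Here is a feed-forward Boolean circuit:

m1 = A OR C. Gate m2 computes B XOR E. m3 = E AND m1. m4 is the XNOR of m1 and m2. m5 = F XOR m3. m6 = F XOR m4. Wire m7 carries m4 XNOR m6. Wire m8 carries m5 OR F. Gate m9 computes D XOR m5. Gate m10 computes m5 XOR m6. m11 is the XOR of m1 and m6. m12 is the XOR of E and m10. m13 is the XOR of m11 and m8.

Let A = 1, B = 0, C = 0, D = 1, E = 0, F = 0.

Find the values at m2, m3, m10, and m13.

m2 = 0, m3 = 0, m10 = 0, m13 = 1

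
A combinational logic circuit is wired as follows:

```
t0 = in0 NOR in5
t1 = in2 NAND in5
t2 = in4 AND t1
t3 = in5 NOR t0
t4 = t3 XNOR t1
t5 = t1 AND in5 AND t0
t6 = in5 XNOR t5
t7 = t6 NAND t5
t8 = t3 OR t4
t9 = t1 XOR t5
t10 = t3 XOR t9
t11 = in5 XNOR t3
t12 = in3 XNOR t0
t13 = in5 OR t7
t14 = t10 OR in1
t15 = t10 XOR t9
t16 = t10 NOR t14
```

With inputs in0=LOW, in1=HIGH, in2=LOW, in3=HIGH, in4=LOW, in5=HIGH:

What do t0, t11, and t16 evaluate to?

t0 = in0 NOR in5 = LOW NOR HIGH = LOW
t1 = in2 NAND in5 = LOW NAND HIGH = HIGH
t3 = in5 NOR t0 = HIGH NOR LOW = LOW
t5 = t1 AND in5 AND t0 = HIGH AND HIGH AND LOW = LOW
t9 = t1 XOR t5 = HIGH XOR LOW = HIGH
t10 = t3 XOR t9 = LOW XOR HIGH = HIGH
t11 = in5 XNOR t3 = HIGH XNOR LOW = LOW
t14 = t10 OR in1 = HIGH OR HIGH = HIGH
t16 = t10 NOR t14 = HIGH NOR HIGH = LOW

t0 = LOW  t11 = LOW  t16 = LOW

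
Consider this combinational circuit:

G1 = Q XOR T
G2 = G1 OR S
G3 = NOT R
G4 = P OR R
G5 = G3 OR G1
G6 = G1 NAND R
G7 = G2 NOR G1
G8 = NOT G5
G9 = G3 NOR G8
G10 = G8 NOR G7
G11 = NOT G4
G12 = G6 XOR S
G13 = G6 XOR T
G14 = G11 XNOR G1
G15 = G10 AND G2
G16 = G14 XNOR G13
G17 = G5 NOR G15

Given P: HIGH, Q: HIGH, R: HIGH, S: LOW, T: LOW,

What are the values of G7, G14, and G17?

G7 = LOW, G14 = LOW, G17 = LOW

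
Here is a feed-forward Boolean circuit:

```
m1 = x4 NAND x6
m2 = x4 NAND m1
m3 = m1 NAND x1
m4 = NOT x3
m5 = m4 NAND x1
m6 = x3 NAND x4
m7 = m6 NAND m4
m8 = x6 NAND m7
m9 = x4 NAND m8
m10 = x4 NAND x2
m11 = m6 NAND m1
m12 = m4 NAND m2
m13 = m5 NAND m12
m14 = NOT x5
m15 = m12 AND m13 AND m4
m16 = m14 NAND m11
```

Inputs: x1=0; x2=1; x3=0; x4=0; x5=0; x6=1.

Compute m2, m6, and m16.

m1 = x4 NAND x6 = 0 NAND 1 = 1
m2 = x4 NAND m1 = 0 NAND 1 = 1
m6 = x3 NAND x4 = 0 NAND 0 = 1
m11 = m6 NAND m1 = 1 NAND 1 = 0
m14 = NOT x5 = NOT 0 = 1
m16 = m14 NAND m11 = 1 NAND 0 = 1

m2 = 1, m6 = 1, m16 = 1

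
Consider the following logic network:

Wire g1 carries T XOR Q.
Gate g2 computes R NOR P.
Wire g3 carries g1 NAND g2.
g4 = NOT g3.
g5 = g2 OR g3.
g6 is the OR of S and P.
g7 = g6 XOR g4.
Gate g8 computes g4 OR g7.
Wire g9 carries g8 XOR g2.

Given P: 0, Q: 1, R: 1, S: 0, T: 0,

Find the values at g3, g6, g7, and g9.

g3 = 1, g6 = 0, g7 = 0, g9 = 0

g1 = T XOR Q = 0 XOR 1 = 1
g2 = R NOR P = 1 NOR 0 = 0
g3 = g1 NAND g2 = 1 NAND 0 = 1
g4 = NOT g3 = NOT 1 = 0
g6 = S OR P = 0 OR 0 = 0
g7 = g6 XOR g4 = 0 XOR 0 = 0
g8 = g4 OR g7 = 0 OR 0 = 0
g9 = g8 XOR g2 = 0 XOR 0 = 0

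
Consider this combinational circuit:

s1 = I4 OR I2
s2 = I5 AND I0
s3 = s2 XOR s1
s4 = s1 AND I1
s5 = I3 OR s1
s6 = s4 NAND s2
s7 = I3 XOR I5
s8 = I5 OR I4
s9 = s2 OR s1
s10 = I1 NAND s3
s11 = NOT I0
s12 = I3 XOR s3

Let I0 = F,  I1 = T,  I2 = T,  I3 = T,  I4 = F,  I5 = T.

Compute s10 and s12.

s10 = F; s12 = F

s1 = I4 OR I2 = F OR T = T
s2 = I5 AND I0 = T AND F = F
s3 = s2 XOR s1 = F XOR T = T
s10 = I1 NAND s3 = T NAND T = F
s12 = I3 XOR s3 = T XOR T = F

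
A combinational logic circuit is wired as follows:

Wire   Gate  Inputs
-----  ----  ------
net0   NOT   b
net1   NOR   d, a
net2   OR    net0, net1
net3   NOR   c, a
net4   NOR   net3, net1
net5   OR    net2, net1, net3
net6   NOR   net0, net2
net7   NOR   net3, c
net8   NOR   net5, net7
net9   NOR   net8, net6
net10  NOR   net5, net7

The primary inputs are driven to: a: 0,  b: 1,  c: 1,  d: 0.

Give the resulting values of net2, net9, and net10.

net0 = NOT b = NOT 1 = 0
net1 = d NOR a = 0 NOR 0 = 1
net2 = net0 OR net1 = 0 OR 1 = 1
net3 = c NOR a = 1 NOR 0 = 0
net5 = net2 OR net1 OR net3 = 1 OR 1 OR 0 = 1
net6 = net0 NOR net2 = 0 NOR 1 = 0
net7 = net3 NOR c = 0 NOR 1 = 0
net8 = net5 NOR net7 = 1 NOR 0 = 0
net9 = net8 NOR net6 = 0 NOR 0 = 1
net10 = net5 NOR net7 = 1 NOR 0 = 0

net2 = 1, net9 = 1, net10 = 0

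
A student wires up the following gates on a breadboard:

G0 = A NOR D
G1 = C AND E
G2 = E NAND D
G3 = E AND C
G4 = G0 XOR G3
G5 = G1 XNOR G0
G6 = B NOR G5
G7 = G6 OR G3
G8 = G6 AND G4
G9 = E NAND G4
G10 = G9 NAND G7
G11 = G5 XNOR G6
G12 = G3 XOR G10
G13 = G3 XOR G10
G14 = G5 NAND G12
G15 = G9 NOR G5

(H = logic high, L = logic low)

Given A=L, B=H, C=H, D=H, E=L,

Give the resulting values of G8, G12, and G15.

G0 = A NOR D = L NOR H = L
G1 = C AND E = H AND L = L
G3 = E AND C = L AND H = L
G4 = G0 XOR G3 = L XOR L = L
G5 = G1 XNOR G0 = L XNOR L = H
G6 = B NOR G5 = H NOR H = L
G7 = G6 OR G3 = L OR L = L
G8 = G6 AND G4 = L AND L = L
G9 = E NAND G4 = L NAND L = H
G10 = G9 NAND G7 = H NAND L = H
G12 = G3 XOR G10 = L XOR H = H
G15 = G9 NOR G5 = H NOR H = L

G8 = L; G12 = H; G15 = L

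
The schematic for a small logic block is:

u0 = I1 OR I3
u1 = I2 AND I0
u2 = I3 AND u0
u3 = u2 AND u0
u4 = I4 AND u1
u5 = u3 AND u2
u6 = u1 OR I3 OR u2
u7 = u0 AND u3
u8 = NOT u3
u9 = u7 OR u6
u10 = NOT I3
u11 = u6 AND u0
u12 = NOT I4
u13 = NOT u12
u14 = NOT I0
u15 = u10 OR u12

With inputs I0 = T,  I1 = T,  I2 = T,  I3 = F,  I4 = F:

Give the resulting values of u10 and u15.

u10 = NOT I3 = NOT F = T
u12 = NOT I4 = NOT F = T
u15 = u10 OR u12 = T OR T = T

u10 = T  u15 = T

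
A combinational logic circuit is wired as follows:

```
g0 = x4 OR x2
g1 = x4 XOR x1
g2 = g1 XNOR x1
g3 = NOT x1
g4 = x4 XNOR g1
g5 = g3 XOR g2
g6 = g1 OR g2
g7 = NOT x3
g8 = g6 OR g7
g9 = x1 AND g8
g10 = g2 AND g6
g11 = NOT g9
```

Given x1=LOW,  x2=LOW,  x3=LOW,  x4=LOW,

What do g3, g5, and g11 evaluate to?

g1 = x4 XOR x1 = LOW XOR LOW = LOW
g2 = g1 XNOR x1 = LOW XNOR LOW = HIGH
g3 = NOT x1 = NOT LOW = HIGH
g5 = g3 XOR g2 = HIGH XOR HIGH = LOW
g6 = g1 OR g2 = LOW OR HIGH = HIGH
g7 = NOT x3 = NOT LOW = HIGH
g8 = g6 OR g7 = HIGH OR HIGH = HIGH
g9 = x1 AND g8 = LOW AND HIGH = LOW
g11 = NOT g9 = NOT LOW = HIGH

g3 = HIGH  g5 = LOW  g11 = HIGH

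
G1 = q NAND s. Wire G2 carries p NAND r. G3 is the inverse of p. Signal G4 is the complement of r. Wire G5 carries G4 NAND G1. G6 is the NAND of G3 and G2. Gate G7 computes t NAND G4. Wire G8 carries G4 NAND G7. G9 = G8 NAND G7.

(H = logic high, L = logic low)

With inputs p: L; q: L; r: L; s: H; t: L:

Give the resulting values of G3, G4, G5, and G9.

G1 = q NAND s = L NAND H = H
G3 = NOT p = NOT L = H
G4 = NOT r = NOT L = H
G5 = G4 NAND G1 = H NAND H = L
G7 = t NAND G4 = L NAND H = H
G8 = G4 NAND G7 = H NAND H = L
G9 = G8 NAND G7 = L NAND H = H

G3 = H  G4 = H  G5 = L  G9 = H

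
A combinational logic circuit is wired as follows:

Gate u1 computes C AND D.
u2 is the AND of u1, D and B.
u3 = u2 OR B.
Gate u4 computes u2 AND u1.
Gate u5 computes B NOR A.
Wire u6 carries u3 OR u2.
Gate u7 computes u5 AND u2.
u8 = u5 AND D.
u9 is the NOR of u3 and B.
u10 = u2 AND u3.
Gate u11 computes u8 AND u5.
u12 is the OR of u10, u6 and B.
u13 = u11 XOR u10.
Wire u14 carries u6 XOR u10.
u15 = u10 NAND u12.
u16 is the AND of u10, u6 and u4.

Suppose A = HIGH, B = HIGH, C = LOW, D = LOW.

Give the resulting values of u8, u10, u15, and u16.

u1 = C AND D = LOW AND LOW = LOW
u2 = u1 AND D AND B = LOW AND LOW AND HIGH = LOW
u3 = u2 OR B = LOW OR HIGH = HIGH
u4 = u2 AND u1 = LOW AND LOW = LOW
u5 = B NOR A = HIGH NOR HIGH = LOW
u6 = u3 OR u2 = HIGH OR LOW = HIGH
u8 = u5 AND D = LOW AND LOW = LOW
u10 = u2 AND u3 = LOW AND HIGH = LOW
u12 = u10 OR u6 OR B = LOW OR HIGH OR HIGH = HIGH
u15 = u10 NAND u12 = LOW NAND HIGH = HIGH
u16 = u10 AND u6 AND u4 = LOW AND HIGH AND LOW = LOW

u8 = LOW, u10 = LOW, u15 = HIGH, u16 = LOW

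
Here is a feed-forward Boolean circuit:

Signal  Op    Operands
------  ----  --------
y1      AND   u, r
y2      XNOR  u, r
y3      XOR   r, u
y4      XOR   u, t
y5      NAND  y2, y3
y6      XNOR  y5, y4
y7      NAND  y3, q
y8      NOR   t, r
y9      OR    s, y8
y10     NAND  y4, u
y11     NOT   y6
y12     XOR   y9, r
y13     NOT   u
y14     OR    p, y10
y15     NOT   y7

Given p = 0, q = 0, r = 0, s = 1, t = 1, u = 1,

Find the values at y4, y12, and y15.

y3 = r XOR u = 0 XOR 1 = 1
y4 = u XOR t = 1 XOR 1 = 0
y7 = y3 NAND q = 1 NAND 0 = 1
y8 = t NOR r = 1 NOR 0 = 0
y9 = s OR y8 = 1 OR 0 = 1
y12 = y9 XOR r = 1 XOR 0 = 1
y15 = NOT y7 = NOT 1 = 0

y4 = 0, y12 = 1, y15 = 0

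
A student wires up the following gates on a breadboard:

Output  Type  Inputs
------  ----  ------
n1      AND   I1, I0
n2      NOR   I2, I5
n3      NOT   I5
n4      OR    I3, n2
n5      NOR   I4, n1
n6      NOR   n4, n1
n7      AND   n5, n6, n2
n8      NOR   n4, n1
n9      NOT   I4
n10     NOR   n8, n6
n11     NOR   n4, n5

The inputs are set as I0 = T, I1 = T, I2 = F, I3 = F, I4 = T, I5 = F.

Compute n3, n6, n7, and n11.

n1 = I1 AND I0 = T AND T = T
n2 = I2 NOR I5 = F NOR F = T
n3 = NOT I5 = NOT F = T
n4 = I3 OR n2 = F OR T = T
n5 = I4 NOR n1 = T NOR T = F
n6 = n4 NOR n1 = T NOR T = F
n7 = n5 AND n6 AND n2 = F AND F AND T = F
n11 = n4 NOR n5 = T NOR F = F

n3 = T  n6 = F  n7 = F  n11 = F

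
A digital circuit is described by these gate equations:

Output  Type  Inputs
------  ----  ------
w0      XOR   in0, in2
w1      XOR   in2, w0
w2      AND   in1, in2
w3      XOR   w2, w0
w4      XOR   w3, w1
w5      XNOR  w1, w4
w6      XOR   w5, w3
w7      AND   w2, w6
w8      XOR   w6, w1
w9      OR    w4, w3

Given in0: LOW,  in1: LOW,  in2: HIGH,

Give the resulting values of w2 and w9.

w2 = LOW  w9 = HIGH

w0 = in0 XOR in2 = LOW XOR HIGH = HIGH
w1 = in2 XOR w0 = HIGH XOR HIGH = LOW
w2 = in1 AND in2 = LOW AND HIGH = LOW
w3 = w2 XOR w0 = LOW XOR HIGH = HIGH
w4 = w3 XOR w1 = HIGH XOR LOW = HIGH
w9 = w4 OR w3 = HIGH OR HIGH = HIGH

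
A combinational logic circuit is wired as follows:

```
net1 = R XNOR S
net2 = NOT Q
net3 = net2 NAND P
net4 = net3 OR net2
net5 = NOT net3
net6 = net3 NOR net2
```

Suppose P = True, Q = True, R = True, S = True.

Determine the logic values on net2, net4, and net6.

net2 = False  net4 = True  net6 = False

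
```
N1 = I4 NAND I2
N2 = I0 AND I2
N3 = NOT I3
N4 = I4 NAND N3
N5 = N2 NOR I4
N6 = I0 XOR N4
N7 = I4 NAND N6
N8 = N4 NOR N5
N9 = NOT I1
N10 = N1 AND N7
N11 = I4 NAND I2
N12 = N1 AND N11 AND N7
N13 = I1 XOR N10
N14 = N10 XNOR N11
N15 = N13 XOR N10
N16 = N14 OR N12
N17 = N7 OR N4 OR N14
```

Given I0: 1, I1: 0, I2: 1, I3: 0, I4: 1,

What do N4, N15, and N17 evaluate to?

N4 = 0, N15 = 0, N17 = 1

N1 = I4 NAND I2 = 1 NAND 1 = 0
N3 = NOT I3 = NOT 0 = 1
N4 = I4 NAND N3 = 1 NAND 1 = 0
N6 = I0 XOR N4 = 1 XOR 0 = 1
N7 = I4 NAND N6 = 1 NAND 1 = 0
N10 = N1 AND N7 = 0 AND 0 = 0
N11 = I4 NAND I2 = 1 NAND 1 = 0
N13 = I1 XOR N10 = 0 XOR 0 = 0
N14 = N10 XNOR N11 = 0 XNOR 0 = 1
N15 = N13 XOR N10 = 0 XOR 0 = 0
N17 = N7 OR N4 OR N14 = 0 OR 0 OR 1 = 1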